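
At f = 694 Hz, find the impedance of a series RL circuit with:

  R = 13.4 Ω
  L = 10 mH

Step 1 — Angular frequency: ω = 2π·f = 2π·694 = 4361 rad/s.
Step 2 — Component impedances:
  R: Z = R = 13.4 Ω
  L: Z = jωL = j·4361·0.01 = 0 + j43.61 Ω
Step 3 — Series combination: Z_total = R + L = 13.4 + j43.61 Ω = 45.62∠72.9° Ω.

Z = 13.4 + j43.61 Ω = 45.62∠72.9° Ω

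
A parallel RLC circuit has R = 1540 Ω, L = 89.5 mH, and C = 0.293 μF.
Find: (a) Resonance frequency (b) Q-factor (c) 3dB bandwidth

Step 1 — Resonance: ω₀ = 1/√(LC) = 1/√(0.0895·2.93e-07) = 6175 rad/s.
Step 2 — f₀ = ω₀/(2π) = 982.8 Hz.
Step 3 — Parallel Q: Q = R/(ω₀L) = 1540/(6175·0.0895) = 2.786.
Step 4 — Bandwidth: Δω = ω₀/Q = 2216 rad/s; BW = Δω/(2π) = 352.7 Hz.

(a) f₀ = 982.8 Hz  (b) Q = 2.786  (c) BW = 352.7 Hz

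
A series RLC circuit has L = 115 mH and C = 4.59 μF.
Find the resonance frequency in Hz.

Step 1 — Resonance condition Im(Z)=0 gives ω₀ = 1/√(LC).
Step 2 — ω₀ = 1/√(0.115·4.59e-06) = 1376 rad/s.
Step 3 — f₀ = ω₀/(2π) = 219.1 Hz.

f₀ = 219.1 Hz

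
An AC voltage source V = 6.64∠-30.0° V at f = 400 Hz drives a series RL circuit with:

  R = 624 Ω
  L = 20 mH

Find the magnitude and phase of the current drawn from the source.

Step 1 — Angular frequency: ω = 2π·f = 2π·400 = 2513 rad/s.
Step 2 — Component impedances:
  R: Z = R = 624 Ω
  L: Z = jωL = j·2513·0.02 = 0 + j50.27 Ω
Step 3 — Series combination: Z_total = R + L = 624 + j50.27 Ω = 626∠4.6° Ω.
Step 4 — Source phasor: V = 6.64∠-30.0° V = 5.75 - j3.32 V.
Step 5 — Ohm's law: I = V / Z_total = (5.75 - j3.32) / (624 + j50.27) = 0.00873 - j0.006024 A.
Step 6 — Convert to polar: |I| = 0.01061 A, ∠I = -34.6°.

I = 0.01061∠-34.6° A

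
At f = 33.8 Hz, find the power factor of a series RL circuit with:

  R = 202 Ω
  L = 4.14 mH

Step 1 — Angular frequency: ω = 2π·f = 2π·33.8 = 212.4 rad/s.
Step 2 — Component impedances:
  R: Z = R = 202 Ω
  L: Z = jωL = j·212.4·0.00414 = 0 + j0.8792 Ω
Step 3 — Series combination: Z_total = R + L = 202 + j0.8792 Ω = 202∠0.2° Ω.
Step 4 — Power factor: PF = cos(φ) = Re(Z)/|Z| = 202/202 = 1.
Step 5 — Type: Im(Z) = 0.8792 ⇒ lagging (phase φ = 0.2°).

PF = 1 (lagging, φ = 0.2°)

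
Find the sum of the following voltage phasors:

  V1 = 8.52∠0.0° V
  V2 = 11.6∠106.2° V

Step 1 — Convert each phasor to rectangular form:
  V1 = 8.52·(cos(0.0°) + j·sin(0.0°)) = 8.52 V
  V2 = 11.6·(cos(106.2°) + j·sin(106.2°)) = -3.236 + j11.14 V
Step 2 — Sum components: V_total = 5.284 + j11.14 V.
Step 3 — Convert to polar: |V_total| = 12.33 V, ∠V_total = 64.6°.

V_total = 12.33∠64.6° V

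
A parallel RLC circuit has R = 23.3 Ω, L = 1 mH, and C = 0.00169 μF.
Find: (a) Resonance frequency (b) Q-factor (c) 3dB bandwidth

Step 1 — Resonance: ω₀ = 1/√(LC) = 1/√(0.001·1.69e-09) = 7.692e+05 rad/s.
Step 2 — f₀ = ω₀/(2π) = 1.224e+05 Hz.
Step 3 — Parallel Q: Q = R/(ω₀L) = 23.3/(7.692e+05·0.001) = 0.03029.
Step 4 — Bandwidth: Δω = ω₀/Q = 2.54e+07 rad/s; BW = Δω/(2π) = 4.042e+06 Hz.

(a) f₀ = 1.224e+05 Hz  (b) Q = 0.03029  (c) BW = 4.042e+06 Hz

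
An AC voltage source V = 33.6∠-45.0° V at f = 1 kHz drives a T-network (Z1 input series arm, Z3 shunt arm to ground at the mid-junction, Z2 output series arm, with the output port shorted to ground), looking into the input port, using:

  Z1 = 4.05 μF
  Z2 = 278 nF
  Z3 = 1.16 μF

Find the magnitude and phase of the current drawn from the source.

Step 1 — Angular frequency: ω = 2π·f = 2π·1000 = 6283 rad/s.
Step 2 — Component impedances:
  Z1: Z = 1/(jωC) = -j/(ω·C) = 0 - j39.3 Ω
  Z2: Z = 1/(jωC) = -j/(ω·C) = 0 - j572.5 Ω
  Z3: Z = 1/(jωC) = -j/(ω·C) = 0 - j137.2 Ω
Step 3 — With the output port shorted to ground, the output series arm Z2 runs from the junction to ground; the shunt arm Z3 also runs from the junction to ground. They appear in parallel: Z3 || Z2 = 0 - j110.7 Ω.
Step 4 — Series with input arm Z1: Z_in = Z1 + (Z3 || Z2) = 0 - j150 Ω = 150∠-90.0° Ω.
Step 5 — Source phasor: V = 33.6∠-45.0° V = 23.76 - j23.76 V.
Step 6 — Ohm's law: I = V / Z_total = (23.76 - j23.76) / (0 - j150) = 0.1584 + j0.1584 A.
Step 7 — Convert to polar: |I| = 0.224 A, ∠I = 45.0°.

I = 0.224∠45.0° A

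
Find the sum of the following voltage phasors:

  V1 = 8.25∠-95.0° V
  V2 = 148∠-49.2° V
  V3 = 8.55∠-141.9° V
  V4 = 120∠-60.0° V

Step 1 — Convert each phasor to rectangular form:
  V1 = 8.25·(cos(-95.0°) + j·sin(-95.0°)) = -0.719 - j8.219 V
  V2 = 148·(cos(-49.2°) + j·sin(-49.2°)) = 96.71 - j112 V
  V3 = 8.55·(cos(-141.9°) + j·sin(-141.9°)) = -6.728 - j5.276 V
  V4 = 120·(cos(-60.0°) + j·sin(-60.0°)) = 60 - j103.9 V
Step 2 — Sum components: V_total = 149.3 - j229.5 V.
Step 3 — Convert to polar: |V_total| = 273.7 V, ∠V_total = -57.0°.

V_total = 273.7∠-57.0° V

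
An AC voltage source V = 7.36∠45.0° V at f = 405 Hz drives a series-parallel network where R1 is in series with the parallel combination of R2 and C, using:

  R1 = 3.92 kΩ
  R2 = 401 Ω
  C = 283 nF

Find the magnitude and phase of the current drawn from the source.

Step 1 — Angular frequency: ω = 2π·f = 2π·405 = 2545 rad/s.
Step 2 — Component impedances:
  R1: Z = R = 3920 Ω
  R2: Z = R = 401 Ω
  C: Z = 1/(jωC) = -j/(ω·C) = 0 - j1389 Ω
Step 3 — Parallel branch: R2 || C = 1/(1/R2 + 1/C) = 370.1 - j106.9 Ω.
Step 4 — Series with R1: Z_total = R1 + (R2 || C) = 4290 - j106.9 Ω = 4291∠-1.4° Ω.
Step 5 — Source phasor: V = 7.36∠45.0° V = 5.204 + j5.204 V.
Step 6 — Ohm's law: I = V / Z_total = (5.204 + j5.204) / (4290 - j106.9) = 0.001182 + j0.001243 A.
Step 7 — Convert to polar: |I| = 0.001715 A, ∠I = 46.4°.

I = 0.001715∠46.4° A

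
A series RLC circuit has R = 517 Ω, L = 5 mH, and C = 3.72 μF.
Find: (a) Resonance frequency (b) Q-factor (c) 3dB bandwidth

Step 1 — Resonance: ω₀ = 1/√(LC) = 1/√(0.005·3.72e-06) = 7332 rad/s.
Step 2 — f₀ = ω₀/(2π) = 1167 Hz.
Step 3 — Series Q: Q = ω₀L/R = 7332·0.005/517 = 0.07091.
Step 4 — Bandwidth: Δω = ω₀/Q = 1.034e+05 rad/s; BW = Δω/(2π) = 1.646e+04 Hz.

(a) f₀ = 1167 Hz  (b) Q = 0.07091  (c) BW = 1.646e+04 Hz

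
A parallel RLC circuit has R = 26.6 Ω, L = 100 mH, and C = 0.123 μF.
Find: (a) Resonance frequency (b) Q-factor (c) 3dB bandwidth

Step 1 — Resonance: ω₀ = 1/√(LC) = 1/√(0.1·1.23e-07) = 9017 rad/s.
Step 2 — f₀ = ω₀/(2π) = 1435 Hz.
Step 3 — Parallel Q: Q = R/(ω₀L) = 26.6/(9017·0.1) = 0.0295.
Step 4 — Bandwidth: Δω = ω₀/Q = 3.056e+05 rad/s; BW = Δω/(2π) = 4.864e+04 Hz.

(a) f₀ = 1435 Hz  (b) Q = 0.0295  (c) BW = 4.864e+04 Hz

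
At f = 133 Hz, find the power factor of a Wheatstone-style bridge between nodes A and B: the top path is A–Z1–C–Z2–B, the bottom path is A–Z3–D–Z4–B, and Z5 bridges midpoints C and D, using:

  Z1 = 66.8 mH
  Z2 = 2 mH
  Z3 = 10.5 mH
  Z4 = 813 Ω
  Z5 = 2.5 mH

Step 1 — Angular frequency: ω = 2π·f = 2π·133 = 835.7 rad/s.
Step 2 — Component impedances:
  Z1: Z = jωL = j·835.7·0.0668 = 0 + j55.82 Ω
  Z2: Z = jωL = j·835.7·0.002 = 0 + j1.671 Ω
  Z3: Z = jωL = j·835.7·0.0105 = 0 + j8.774 Ω
  Z4: Z = R = 813 Ω
  Z5: Z = jωL = j·835.7·0.0025 = 0 + j2.089 Ω
Step 3 — Bridge requires nodal analysis (the Z5 bridge couples midpoints C and D, so the two paths cannot be reduced to a simple series/parallel combination). Setting node B to ground and injecting 1 A at node A, the 3-node admittance system at A, C, D solves to V_A = Z_AB = 0.01439 + j10.77 Ω = 10.77∠89.9° Ω.
Step 4 — Power factor: PF = cos(φ) = Re(Z)/|Z| = 0.014388/10.765 = 0.001337.
Step 5 — Type: Im(Z) = 10.77 ⇒ lagging (phase φ = 89.9°).

PF = 0.001337 (lagging, φ = 89.9°)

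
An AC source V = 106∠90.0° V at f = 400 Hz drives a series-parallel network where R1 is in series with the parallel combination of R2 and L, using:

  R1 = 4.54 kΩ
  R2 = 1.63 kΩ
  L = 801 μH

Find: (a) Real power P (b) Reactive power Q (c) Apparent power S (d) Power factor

Step 1 — Angular frequency: ω = 2π·f = 2π·400 = 2513 rad/s.
Step 2 — Component impedances:
  R1: Z = R = 4540 Ω
  R2: Z = R = 1630 Ω
  L: Z = jωL = j·2513·0.000801 = 0 + j2.013 Ω
Step 3 — Parallel branch: R2 || L = 1/(1/R2 + 1/L) = 0.002486 + j2.013 Ω.
Step 4 — Series with R1: Z_total = R1 + (R2 || L) = 4540 + j2.013 Ω = 4540∠0.0° Ω.
Step 5 — Source phasor: V = 106∠90.0° V = 0 + j106 V.
Step 6 — Current: I = V / Z = 1.035e-05 + j0.02335 A = 0.02335∠90.0° A.
Step 7 — Complex power: S = V·I* = 2.475 + j0.001097 VA.
Step 8 — Real power: P = Re(S) = 2.475 W.
Step 9 — Reactive power: Q = Im(S) = 0.001097 VAR.
Step 10 — Apparent power: |S| = 2.475 VA.
Step 11 — Power factor: PF = P/|S| = 1 (lagging).

(a) P = 2.475 W  (b) Q = 0.001097 VAR  (c) S = 2.475 VA  (d) PF = 1 (lagging)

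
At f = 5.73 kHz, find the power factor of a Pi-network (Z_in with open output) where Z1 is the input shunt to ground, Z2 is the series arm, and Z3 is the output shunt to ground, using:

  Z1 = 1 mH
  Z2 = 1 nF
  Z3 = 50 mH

Step 1 — Angular frequency: ω = 2π·f = 2π·5730 = 3.6e+04 rad/s.
Step 2 — Component impedances:
  Z1: Z = jωL = j·3.6e+04·0.001 = 0 + j36 Ω
  Z2: Z = 1/(jωC) = -j/(ω·C) = 0 - j2.778e+04 Ω
  Z3: Z = jωL = j·3.6e+04·0.05 = 0 + j1800 Ω
Step 3 — With open output, the series arm Z2 and the output shunt Z3 appear in series to ground: Z2 + Z3 = 0 - j2.598e+04 Ω.
Step 4 — Parallel with input shunt Z1: Z_in = Z1 || (Z2 + Z3) = 0 + j36.05 Ω = 36.05∠90.0° Ω.
Step 5 — Power factor: PF = cos(φ) = Re(Z)/|Z| = -0/36.05 = -0.
Step 6 — Type: Im(Z) = 36.05 ⇒ lagging (phase φ = 90.0°).

PF = -0 (lagging, φ = 90.0°)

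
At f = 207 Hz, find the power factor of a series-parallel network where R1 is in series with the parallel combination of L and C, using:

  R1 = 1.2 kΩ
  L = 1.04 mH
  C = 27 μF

Step 1 — Angular frequency: ω = 2π·f = 2π·207 = 1301 rad/s.
Step 2 — Component impedances:
  R1: Z = R = 1200 Ω
  L: Z = jωL = j·1301·0.00104 = 0 + j1.353 Ω
  C: Z = 1/(jωC) = -j/(ω·C) = 0 - j28.48 Ω
Step 3 — Parallel branch: L || C = 1/(1/L + 1/C) = 0 + j1.42 Ω.
Step 4 — Series with R1: Z_total = R1 + (L || C) = 1200 + j1.42 Ω = 1200∠0.1° Ω.
Step 5 — Power factor: PF = cos(φ) = Re(Z)/|Z| = 1200/1200 = 1.
Step 6 — Type: Im(Z) = 1.42 ⇒ lagging (phase φ = 0.1°).

PF = 1 (lagging, φ = 0.1°)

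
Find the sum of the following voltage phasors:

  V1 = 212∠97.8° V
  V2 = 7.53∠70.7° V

Step 1 — Convert each phasor to rectangular form:
  V1 = 212·(cos(97.8°) + j·sin(97.8°)) = -28.77 + j210 V
  V2 = 7.53·(cos(70.7°) + j·sin(70.7°)) = 2.489 + j7.107 V
Step 2 — Sum components: V_total = -26.28 + j217.1 V.
Step 3 — Convert to polar: |V_total| = 218.7 V, ∠V_total = 96.9°.

V_total = 218.7∠96.9° V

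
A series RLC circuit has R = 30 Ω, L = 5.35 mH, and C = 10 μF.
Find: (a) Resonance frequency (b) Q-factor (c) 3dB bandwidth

Step 1 — Resonance: ω₀ = 1/√(LC) = 1/√(0.00535·1e-05) = 4323 rad/s.
Step 2 — f₀ = ω₀/(2π) = 688.1 Hz.
Step 3 — Series Q: Q = ω₀L/R = 4323·0.00535/30 = 0.771.
Step 4 — Bandwidth: Δω = ω₀/Q = 5607 rad/s; BW = Δω/(2π) = 892.5 Hz.

(a) f₀ = 688.1 Hz  (b) Q = 0.771  (c) BW = 892.5 Hz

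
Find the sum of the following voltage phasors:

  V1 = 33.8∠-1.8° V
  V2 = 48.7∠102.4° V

Step 1 — Convert each phasor to rectangular form:
  V1 = 33.8·(cos(-1.8°) + j·sin(-1.8°)) = 33.78 - j1.062 V
  V2 = 48.7·(cos(102.4°) + j·sin(102.4°)) = -10.46 + j47.56 V
Step 2 — Sum components: V_total = 23.33 + j46.5 V.
Step 3 — Convert to polar: |V_total| = 52.02 V, ∠V_total = 63.4°.

V_total = 52.02∠63.4° V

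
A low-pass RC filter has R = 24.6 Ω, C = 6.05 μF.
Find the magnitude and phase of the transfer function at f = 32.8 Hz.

Step 1 — Angular frequency: ω = 2π·32.8 = 206.1 rad/s.
Step 2 — Transfer function: H(jω) = 1/(1 + jωRC).
Step 3 — Denominator: 1 + jωRC = 1 + j·206.1·24.6·6.05e-06 = 1 + j0.03067.
Step 4 — H = 0.9991 - j0.03064.
Step 5 — Magnitude: |H| = 0.9995 (-0.0 dB); phase: φ = -1.8°.

|H| = 0.9995 (-0.0 dB), φ = -1.8°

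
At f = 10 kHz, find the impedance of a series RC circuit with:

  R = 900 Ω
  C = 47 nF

Step 1 — Angular frequency: ω = 2π·f = 2π·1e+04 = 6.283e+04 rad/s.
Step 2 — Component impedances:
  R: Z = R = 900 Ω
  C: Z = 1/(jωC) = -j/(ω·C) = 0 - j338.6 Ω
Step 3 — Series combination: Z_total = R + C = 900 - j338.6 Ω = 961.6∠-20.6° Ω.

Z = 900 - j338.6 Ω = 961.6∠-20.6° Ω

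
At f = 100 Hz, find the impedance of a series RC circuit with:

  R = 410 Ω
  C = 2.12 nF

Step 1 — Angular frequency: ω = 2π·f = 2π·100 = 628.3 rad/s.
Step 2 — Component impedances:
  R: Z = R = 410 Ω
  C: Z = 1/(jωC) = -j/(ω·C) = 0 - j7.507e+05 Ω
Step 3 — Series combination: Z_total = R + C = 410 - j7.507e+05 Ω = 7.507e+05∠-90.0° Ω.

Z = 410 - j7.507e+05 Ω = 7.507e+05∠-90.0° Ω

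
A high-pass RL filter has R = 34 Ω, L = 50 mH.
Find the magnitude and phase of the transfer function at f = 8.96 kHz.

Step 1 — Angular frequency: ω = 2π·8960 = 5.63e+04 rad/s.
Step 2 — Transfer function: H(jω) = jωL/(R + jωL).
Step 3 — Numerator jωL = j·2815; denominator R + jωL = 34 + j2815.
Step 4 — H = 0.9999 + j0.01208.
Step 5 — Magnitude: |H| = 0.9999 (-0.0 dB); phase: φ = 0.7°.

|H| = 0.9999 (-0.0 dB), φ = 0.7°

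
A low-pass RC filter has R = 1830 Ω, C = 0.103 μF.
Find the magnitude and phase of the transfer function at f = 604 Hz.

Step 1 — Angular frequency: ω = 2π·604 = 3795 rad/s.
Step 2 — Transfer function: H(jω) = 1/(1 + jωRC).
Step 3 — Denominator: 1 + jωRC = 1 + j·3795·1830·1.03e-07 = 1 + j0.7153.
Step 4 — H = 0.6615 - j0.4732.
Step 5 — Magnitude: |H| = 0.8133 (-1.8 dB); phase: φ = -35.6°.

|H| = 0.8133 (-1.8 dB), φ = -35.6°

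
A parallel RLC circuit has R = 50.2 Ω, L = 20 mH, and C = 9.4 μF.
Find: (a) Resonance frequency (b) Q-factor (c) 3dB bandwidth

Step 1 — Resonance: ω₀ = 1/√(LC) = 1/√(0.02·9.4e-06) = 2306 rad/s.
Step 2 — f₀ = ω₀/(2π) = 367.1 Hz.
Step 3 — Parallel Q: Q = R/(ω₀L) = 50.2/(2306·0.02) = 1.088.
Step 4 — Bandwidth: Δω = ω₀/Q = 2119 rad/s; BW = Δω/(2π) = 337.3 Hz.

(a) f₀ = 367.1 Hz  (b) Q = 1.088  (c) BW = 337.3 Hz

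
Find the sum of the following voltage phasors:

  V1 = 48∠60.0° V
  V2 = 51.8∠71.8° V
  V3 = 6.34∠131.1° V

Step 1 — Convert each phasor to rectangular form:
  V1 = 48·(cos(60.0°) + j·sin(60.0°)) = 24 + j41.57 V
  V2 = 51.8·(cos(71.8°) + j·sin(71.8°)) = 16.18 + j49.21 V
  V3 = 6.34·(cos(131.1°) + j·sin(131.1°)) = -4.168 + j4.778 V
Step 2 — Sum components: V_total = 36.01 + j95.56 V.
Step 3 — Convert to polar: |V_total| = 102.1 V, ∠V_total = 69.4°.

V_total = 102.1∠69.4° V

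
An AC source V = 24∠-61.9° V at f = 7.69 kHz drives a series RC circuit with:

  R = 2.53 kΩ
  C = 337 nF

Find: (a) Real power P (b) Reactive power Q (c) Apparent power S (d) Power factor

Step 1 — Angular frequency: ω = 2π·f = 2π·7690 = 4.832e+04 rad/s.
Step 2 — Component impedances:
  R: Z = R = 2530 Ω
  C: Z = 1/(jωC) = -j/(ω·C) = 0 - j61.41 Ω
Step 3 — Series combination: Z_total = R + C = 2530 - j61.41 Ω = 2531∠-1.4° Ω.
Step 4 — Source phasor: V = 24∠-61.9° V = 11.3 - j21.17 V.
Step 5 — Current: I = V / Z = 0.004668 - j0.008255 A = 0.009483∠-60.5° A.
Step 6 — Complex power: S = V·I* = 0.2275 - j0.005523 VA.
Step 7 — Real power: P = Re(S) = 0.2275 W.
Step 8 — Reactive power: Q = Im(S) = -0.005523 VAR.
Step 9 — Apparent power: |S| = 0.2276 VA.
Step 10 — Power factor: PF = P/|S| = 0.9997 (leading).

(a) P = 0.2275 W  (b) Q = -0.005523 VAR  (c) S = 0.2276 VA  (d) PF = 0.9997 (leading)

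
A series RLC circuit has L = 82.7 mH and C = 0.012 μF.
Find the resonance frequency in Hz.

Step 1 — Resonance condition Im(Z)=0 gives ω₀ = 1/√(LC).
Step 2 — ω₀ = 1/√(0.0827·1.2e-08) = 3.174e+04 rad/s.
Step 3 — f₀ = ω₀/(2π) = 5052 Hz.

f₀ = 5052 Hz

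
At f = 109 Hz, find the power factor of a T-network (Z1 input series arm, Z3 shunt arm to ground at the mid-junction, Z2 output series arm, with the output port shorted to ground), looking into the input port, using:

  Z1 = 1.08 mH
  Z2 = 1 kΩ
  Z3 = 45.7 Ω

Step 1 — Angular frequency: ω = 2π·f = 2π·109 = 684.9 rad/s.
Step 2 — Component impedances:
  Z1: Z = jωL = j·684.9·0.00108 = 0 + j0.7397 Ω
  Z2: Z = R = 1000 Ω
  Z3: Z = R = 45.7 Ω
Step 3 — With the output port shorted to ground, the output series arm Z2 runs from the junction to ground; the shunt arm Z3 also runs from the junction to ground. They appear in parallel: Z3 || Z2 = 43.7 Ω.
Step 4 — Series with input arm Z1: Z_in = Z1 + (Z3 || Z2) = 43.7 + j0.7397 Ω = 43.71∠1.0° Ω.
Step 5 — Power factor: PF = cos(φ) = Re(Z)/|Z| = 43.703/43.709 = 0.9999.
Step 6 — Type: Im(Z) = 0.7397 ⇒ lagging (phase φ = 1.0°).

PF = 0.9999 (lagging, φ = 1.0°)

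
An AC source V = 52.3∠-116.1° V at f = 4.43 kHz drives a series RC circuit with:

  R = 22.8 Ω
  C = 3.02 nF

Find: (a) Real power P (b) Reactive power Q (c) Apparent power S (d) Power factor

Step 1 — Angular frequency: ω = 2π·f = 2π·4430 = 2.783e+04 rad/s.
Step 2 — Component impedances:
  R: Z = R = 22.8 Ω
  C: Z = 1/(jωC) = -j/(ω·C) = 0 - j1.19e+04 Ω
Step 3 — Series combination: Z_total = R + C = 22.8 - j1.19e+04 Ω = 1.19e+04∠-89.9° Ω.
Step 4 — Source phasor: V = 52.3∠-116.1° V = -23.01 - j46.97 V.
Step 5 — Current: I = V / Z = 0.003944 - j0.001942 A = 0.004396∠-26.2° A.
Step 6 — Complex power: S = V·I* = 0.0004407 - j0.2299 VA.
Step 7 — Real power: P = Re(S) = 0.0004407 W.
Step 8 — Reactive power: Q = Im(S) = -0.2299 VAR.
Step 9 — Apparent power: |S| = 0.2299 VA.
Step 10 — Power factor: PF = P/|S| = 0.001917 (leading).

(a) P = 0.0004407 W  (b) Q = -0.2299 VAR  (c) S = 0.2299 VA  (d) PF = 0.001917 (leading)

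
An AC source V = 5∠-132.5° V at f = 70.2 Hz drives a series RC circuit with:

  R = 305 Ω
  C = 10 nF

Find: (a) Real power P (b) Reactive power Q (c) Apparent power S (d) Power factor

Step 1 — Angular frequency: ω = 2π·f = 2π·70.2 = 441.1 rad/s.
Step 2 — Component impedances:
  R: Z = R = 305 Ω
  C: Z = 1/(jωC) = -j/(ω·C) = 0 - j2.267e+05 Ω
Step 3 — Series combination: Z_total = R + C = 305 - j2.267e+05 Ω = 2.267e+05∠-89.9° Ω.
Step 4 — Source phasor: V = 5∠-132.5° V = -3.378 - j3.686 V.
Step 5 — Current: I = V / Z = 1.624e-05 - j1.492e-05 A = 2.205e-05∠-42.6° A.
Step 6 — Complex power: S = V·I* = 1.483e-07 - j0.0001103 VA.
Step 7 — Real power: P = Re(S) = 1.483e-07 W.
Step 8 — Reactive power: Q = Im(S) = -0.0001103 VAR.
Step 9 — Apparent power: |S| = 0.0001103 VA.
Step 10 — Power factor: PF = P/|S| = 0.001345 (leading).

(a) P = 1.483e-07 W  (b) Q = -0.0001103 VAR  (c) S = 0.0001103 VA  (d) PF = 0.001345 (leading)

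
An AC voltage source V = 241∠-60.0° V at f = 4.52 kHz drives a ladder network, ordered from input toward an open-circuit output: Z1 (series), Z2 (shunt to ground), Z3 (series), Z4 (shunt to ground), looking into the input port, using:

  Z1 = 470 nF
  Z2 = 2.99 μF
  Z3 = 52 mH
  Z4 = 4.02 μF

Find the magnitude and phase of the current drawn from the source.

Step 1 — Angular frequency: ω = 2π·f = 2π·4520 = 2.84e+04 rad/s.
Step 2 — Component impedances:
  Z1: Z = 1/(jωC) = -j/(ω·C) = 0 - j74.92 Ω
  Z2: Z = 1/(jωC) = -j/(ω·C) = 0 - j11.78 Ω
  Z3: Z = jωL = j·2.84e+04·0.052 = 0 + j1477 Ω
  Z4: Z = 1/(jωC) = -j/(ω·C) = 0 - j8.759 Ω
Step 3 — Ladder network (open output): work backward from the far end, alternating series and parallel combinations. Z_in = 0 - j86.79 Ω = 86.79∠-90.0° Ω.
Step 4 — Source phasor: V = 241∠-60.0° V = 120.5 - j208.7 V.
Step 5 — Ohm's law: I = V / Z_total = (120.5 - j208.7) / (0 - j86.79) = 2.405 + j1.388 A.
Step 6 — Convert to polar: |I| = 2.777 A, ∠I = 30.0°.

I = 2.777∠30.0° A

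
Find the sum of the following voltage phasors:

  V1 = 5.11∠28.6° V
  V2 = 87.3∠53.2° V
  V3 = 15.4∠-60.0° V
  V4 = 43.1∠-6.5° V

Step 1 — Convert each phasor to rectangular form:
  V1 = 5.11·(cos(28.6°) + j·sin(28.6°)) = 4.486 + j2.446 V
  V2 = 87.3·(cos(53.2°) + j·sin(53.2°)) = 52.29 + j69.9 V
  V3 = 15.4·(cos(-60.0°) + j·sin(-60.0°)) = 7.7 - j13.34 V
  V4 = 43.1·(cos(-6.5°) + j·sin(-6.5°)) = 42.82 - j4.879 V
Step 2 — Sum components: V_total = 107.3 + j54.13 V.
Step 3 — Convert to polar: |V_total| = 120.2 V, ∠V_total = 26.8°.

V_total = 120.2∠26.8° V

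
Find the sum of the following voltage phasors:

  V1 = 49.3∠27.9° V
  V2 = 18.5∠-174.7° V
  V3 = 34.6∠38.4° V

Step 1 — Convert each phasor to rectangular form:
  V1 = 49.3·(cos(27.9°) + j·sin(27.9°)) = 43.57 + j23.07 V
  V2 = 18.5·(cos(-174.7°) + j·sin(-174.7°)) = -18.42 - j1.709 V
  V3 = 34.6·(cos(38.4°) + j·sin(38.4°)) = 27.12 + j21.49 V
Step 2 — Sum components: V_total = 52.26 + j42.85 V.
Step 3 — Convert to polar: |V_total| = 67.59 V, ∠V_total = 39.3°.

V_total = 67.59∠39.3° V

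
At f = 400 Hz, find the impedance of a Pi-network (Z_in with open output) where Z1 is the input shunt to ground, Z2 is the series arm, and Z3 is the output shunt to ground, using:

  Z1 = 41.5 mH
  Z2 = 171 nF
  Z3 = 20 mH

Step 1 — Angular frequency: ω = 2π·f = 2π·400 = 2513 rad/s.
Step 2 — Component impedances:
  Z1: Z = jωL = j·2513·0.0415 = 0 + j104.3 Ω
  Z2: Z = 1/(jωC) = -j/(ω·C) = 0 - j2327 Ω
  Z3: Z = jωL = j·2513·0.02 = 0 + j50.27 Ω
Step 3 — With open output, the series arm Z2 and the output shunt Z3 appear in series to ground: Z2 + Z3 = 0 - j2277 Ω.
Step 4 — Parallel with input shunt Z1: Z_in = Z1 || (Z2 + Z3) = 0 + j109.3 Ω = 109.3∠90.0° Ω.

Z = 0 + j109.3 Ω = 109.3∠90.0° Ω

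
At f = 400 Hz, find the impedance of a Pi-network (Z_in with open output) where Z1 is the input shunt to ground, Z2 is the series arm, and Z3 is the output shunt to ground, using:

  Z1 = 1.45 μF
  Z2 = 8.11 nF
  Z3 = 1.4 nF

Step 1 — Angular frequency: ω = 2π·f = 2π·400 = 2513 rad/s.
Step 2 — Component impedances:
  Z1: Z = 1/(jωC) = -j/(ω·C) = 0 - j274.4 Ω
  Z2: Z = 1/(jωC) = -j/(ω·C) = 0 - j4.906e+04 Ω
  Z3: Z = 1/(jωC) = -j/(ω·C) = 0 - j2.842e+05 Ω
Step 3 — With open output, the series arm Z2 and the output shunt Z3 appear in series to ground: Z2 + Z3 = 0 - j3.333e+05 Ω.
Step 4 — Parallel with input shunt Z1: Z_in = Z1 || (Z2 + Z3) = 0 - j274.2 Ω = 274.2∠-90.0° Ω.

Z = 0 - j274.2 Ω = 274.2∠-90.0° Ω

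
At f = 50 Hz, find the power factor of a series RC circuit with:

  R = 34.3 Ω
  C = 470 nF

Step 1 — Angular frequency: ω = 2π·f = 2π·50 = 314.2 rad/s.
Step 2 — Component impedances:
  R: Z = R = 34.3 Ω
  C: Z = 1/(jωC) = -j/(ω·C) = 0 - j6773 Ω
Step 3 — Series combination: Z_total = R + C = 34.3 - j6773 Ω = 6773∠-89.7° Ω.
Step 4 — Power factor: PF = cos(φ) = Re(Z)/|Z| = 34.3/6773 = 0.005064.
Step 5 — Type: Im(Z) = -6773 ⇒ leading (phase φ = -89.7°).

PF = 0.005064 (leading, φ = -89.7°)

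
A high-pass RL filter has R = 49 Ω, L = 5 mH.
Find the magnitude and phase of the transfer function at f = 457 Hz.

Step 1 — Angular frequency: ω = 2π·457 = 2871 rad/s.
Step 2 — Transfer function: H(jω) = jωL/(R + jωL).
Step 3 — Numerator jωL = j·14.36; denominator R + jωL = 49 + j14.36.
Step 4 — H = 0.07906 + j0.2698.
Step 5 — Magnitude: |H| = 0.2812 (-11.0 dB); phase: φ = 73.7°.

|H| = 0.2812 (-11.0 dB), φ = 73.7°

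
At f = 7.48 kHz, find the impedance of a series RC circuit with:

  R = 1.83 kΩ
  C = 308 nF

Step 1 — Angular frequency: ω = 2π·f = 2π·7480 = 4.7e+04 rad/s.
Step 2 — Component impedances:
  R: Z = R = 1830 Ω
  C: Z = 1/(jωC) = -j/(ω·C) = 0 - j69.08 Ω
Step 3 — Series combination: Z_total = R + C = 1830 - j69.08 Ω = 1831∠-2.2° Ω.

Z = 1830 - j69.08 Ω = 1831∠-2.2° Ω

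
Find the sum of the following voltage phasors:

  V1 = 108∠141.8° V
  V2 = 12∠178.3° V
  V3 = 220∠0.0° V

Step 1 — Convert each phasor to rectangular form:
  V1 = 108·(cos(141.8°) + j·sin(141.8°)) = -84.87 + j66.79 V
  V2 = 12·(cos(178.3°) + j·sin(178.3°)) = -11.99 + j0.356 V
  V3 = 220·(cos(0.0°) + j·sin(0.0°)) = 220 V
Step 2 — Sum components: V_total = 123.1 + j67.14 V.
Step 3 — Convert to polar: |V_total| = 140.2 V, ∠V_total = 28.6°.

V_total = 140.2∠28.6° V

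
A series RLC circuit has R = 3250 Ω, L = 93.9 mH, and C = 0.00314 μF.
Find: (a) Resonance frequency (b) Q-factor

Step 1 — Resonance condition Im(Z)=0 gives ω₀ = 1/√(LC).
Step 2 — ω₀ = 1/√(0.0939·3.14e-09) = 5.824e+04 rad/s.
Step 3 — f₀ = ω₀/(2π) = 9269 Hz.
Step 4 — Series Q: Q = ω₀L/R = 5.824e+04·0.0939/3250 = 1.683.

(a) f₀ = 9269 Hz  (b) Q = 1.683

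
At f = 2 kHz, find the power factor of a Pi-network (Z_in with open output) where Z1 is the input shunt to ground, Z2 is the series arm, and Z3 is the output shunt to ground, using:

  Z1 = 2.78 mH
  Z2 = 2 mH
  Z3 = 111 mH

Step 1 — Angular frequency: ω = 2π·f = 2π·2000 = 1.257e+04 rad/s.
Step 2 — Component impedances:
  Z1: Z = jωL = j·1.257e+04·0.00278 = 0 + j34.93 Ω
  Z2: Z = jωL = j·1.257e+04·0.002 = 0 + j25.13 Ω
  Z3: Z = jωL = j·1.257e+04·0.111 = 0 + j1395 Ω
Step 3 — With open output, the series arm Z2 and the output shunt Z3 appear in series to ground: Z2 + Z3 = 0 + j1420 Ω.
Step 4 — Parallel with input shunt Z1: Z_in = Z1 || (Z2 + Z3) = 0 + j34.1 Ω = 34.1∠90.0° Ω.
Step 5 — Power factor: PF = cos(φ) = Re(Z)/|Z| = -0/34.1 = -0.
Step 6 — Type: Im(Z) = 34.1 ⇒ lagging (phase φ = 90.0°).

PF = -0 (lagging, φ = 90.0°)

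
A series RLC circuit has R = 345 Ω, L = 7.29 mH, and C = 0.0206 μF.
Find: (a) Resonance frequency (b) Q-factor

Step 1 — Resonance condition Im(Z)=0 gives ω₀ = 1/√(LC).
Step 2 — ω₀ = 1/√(0.00729·2.06e-08) = 8.16e+04 rad/s.
Step 3 — f₀ = ω₀/(2π) = 1.299e+04 Hz.
Step 4 — Series Q: Q = ω₀L/R = 8.16e+04·0.00729/345 = 1.724.

(a) f₀ = 1.299e+04 Hz  (b) Q = 1.724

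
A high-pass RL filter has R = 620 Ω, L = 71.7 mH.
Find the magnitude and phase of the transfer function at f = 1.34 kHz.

Step 1 — Angular frequency: ω = 2π·1340 = 8419 rad/s.
Step 2 — Transfer function: H(jω) = jωL/(R + jωL).
Step 3 — Numerator jωL = j·603.7; denominator R + jωL = 620 + j603.7.
Step 4 — H = 0.4867 + j0.4998.
Step 5 — Magnitude: |H| = 0.6976 (-3.1 dB); phase: φ = 45.8°.

|H| = 0.6976 (-3.1 dB), φ = 45.8°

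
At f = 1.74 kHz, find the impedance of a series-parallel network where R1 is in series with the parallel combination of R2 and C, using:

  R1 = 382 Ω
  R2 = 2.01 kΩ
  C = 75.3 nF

Step 1 — Angular frequency: ω = 2π·f = 2π·1740 = 1.093e+04 rad/s.
Step 2 — Component impedances:
  R1: Z = R = 382 Ω
  R2: Z = R = 2010 Ω
  C: Z = 1/(jωC) = -j/(ω·C) = 0 - j1215 Ω
Step 3 — Parallel branch: R2 || C = 1/(1/R2 + 1/C) = 537.7 - j889.8 Ω.
Step 4 — Series with R1: Z_total = R1 + (R2 || C) = 919.7 - j889.8 Ω = 1280∠-44.1° Ω.

Z = 919.7 - j889.8 Ω = 1280∠-44.1° Ω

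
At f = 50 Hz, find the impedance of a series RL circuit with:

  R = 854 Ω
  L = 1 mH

Step 1 — Angular frequency: ω = 2π·f = 2π·50 = 314.2 rad/s.
Step 2 — Component impedances:
  R: Z = R = 854 Ω
  L: Z = jωL = j·314.2·0.001 = 0 + j0.3142 Ω
Step 3 — Series combination: Z_total = R + L = 854 + j0.3142 Ω = 854∠0.0° Ω.

Z = 854 + j0.3142 Ω = 854∠0.0° Ω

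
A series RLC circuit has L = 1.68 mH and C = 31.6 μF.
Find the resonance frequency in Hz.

Step 1 — Resonance condition Im(Z)=0 gives ω₀ = 1/√(LC).
Step 2 — ω₀ = 1/√(0.00168·3.16e-05) = 4340 rad/s.
Step 3 — f₀ = ω₀/(2π) = 690.8 Hz.

f₀ = 690.8 Hz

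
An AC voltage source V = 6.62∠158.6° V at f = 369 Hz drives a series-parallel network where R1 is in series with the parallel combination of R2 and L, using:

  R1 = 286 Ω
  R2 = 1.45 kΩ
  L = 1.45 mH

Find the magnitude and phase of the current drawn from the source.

Step 1 — Angular frequency: ω = 2π·f = 2π·369 = 2318 rad/s.
Step 2 — Component impedances:
  R1: Z = R = 286 Ω
  R2: Z = R = 1450 Ω
  L: Z = jωL = j·2318·0.00145 = 0 + j3.362 Ω
Step 3 — Parallel branch: R2 || L = 1/(1/R2 + 1/L) = 0.007794 + j3.362 Ω.
Step 4 — Series with R1: Z_total = R1 + (R2 || L) = 286 + j3.362 Ω = 286∠0.7° Ω.
Step 5 — Source phasor: V = 6.62∠158.6° V = -6.164 + j2.415 V.
Step 6 — Ohm's law: I = V / Z_total = (-6.164 + j2.415) / (286 + j3.362) = -0.02145 + j0.008698 A.
Step 7 — Convert to polar: |I| = 0.02314 A, ∠I = 157.9°.

I = 0.02314∠157.9° A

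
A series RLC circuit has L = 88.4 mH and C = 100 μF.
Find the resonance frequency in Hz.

Step 1 — Resonance condition Im(Z)=0 gives ω₀ = 1/√(LC).
Step 2 — ω₀ = 1/√(0.0884·0.0001) = 336.3 rad/s.
Step 3 — f₀ = ω₀/(2π) = 53.53 Hz.

f₀ = 53.53 Hz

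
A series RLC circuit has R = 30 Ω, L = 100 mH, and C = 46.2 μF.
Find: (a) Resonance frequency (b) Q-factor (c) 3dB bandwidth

Step 1 — Resonance condition Im(Z)=0 gives ω₀ = 1/√(LC).
Step 2 — ω₀ = 1/√(0.1·4.62e-05) = 465.2 rad/s.
Step 3 — f₀ = ω₀/(2π) = 74.05 Hz.
Step 4 — Series Q: Q = ω₀L/R = 465.2·0.1/30 = 1.551.
Step 5 — 3dB bandwidth: Δω = ω₀/Q = 300 rad/s; BW = Δω/(2π) = 47.75 Hz.

(a) f₀ = 74.05 Hz  (b) Q = 1.551  (c) BW = 47.75 Hz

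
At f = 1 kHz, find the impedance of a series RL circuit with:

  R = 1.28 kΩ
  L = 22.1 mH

Step 1 — Angular frequency: ω = 2π·f = 2π·1000 = 6283 rad/s.
Step 2 — Component impedances:
  R: Z = R = 1280 Ω
  L: Z = jωL = j·6283·0.0221 = 0 + j138.9 Ω
Step 3 — Series combination: Z_total = R + L = 1280 + j138.9 Ω = 1288∠6.2° Ω.

Z = 1280 + j138.9 Ω = 1288∠6.2° Ω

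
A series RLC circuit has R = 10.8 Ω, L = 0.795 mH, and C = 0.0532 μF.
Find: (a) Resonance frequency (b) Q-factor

Step 1 — Resonance condition Im(Z)=0 gives ω₀ = 1/√(LC).
Step 2 — ω₀ = 1/√(0.000795·5.32e-08) = 1.538e+05 rad/s.
Step 3 — f₀ = ω₀/(2π) = 2.447e+04 Hz.
Step 4 — Series Q: Q = ω₀L/R = 1.538e+05·0.000795/10.8 = 11.32.

(a) f₀ = 2.447e+04 Hz  (b) Q = 11.32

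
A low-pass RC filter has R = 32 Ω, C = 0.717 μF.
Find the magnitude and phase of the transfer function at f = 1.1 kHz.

Step 1 — Angular frequency: ω = 2π·1100 = 6912 rad/s.
Step 2 — Transfer function: H(jω) = 1/(1 + jωRC).
Step 3 — Denominator: 1 + jωRC = 1 + j·6912·32·7.17e-07 = 1 + j0.1586.
Step 4 — H = 0.9755 - j0.1547.
Step 5 — Magnitude: |H| = 0.9877 (-0.1 dB); phase: φ = -9.0°.

|H| = 0.9877 (-0.1 dB), φ = -9.0°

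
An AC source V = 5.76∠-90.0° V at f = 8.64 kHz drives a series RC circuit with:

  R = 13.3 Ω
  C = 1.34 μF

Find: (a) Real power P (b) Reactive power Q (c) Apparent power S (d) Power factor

Step 1 — Angular frequency: ω = 2π·f = 2π·8640 = 5.429e+04 rad/s.
Step 2 — Component impedances:
  R: Z = R = 13.3 Ω
  C: Z = 1/(jωC) = -j/(ω·C) = 0 - j13.75 Ω
Step 3 — Series combination: Z_total = R + C = 13.3 - j13.75 Ω = 19.13∠-45.9° Ω.
Step 4 — Source phasor: V = 5.76∠-90.0° V = 0 - j5.76 V.
Step 5 — Current: I = V / Z = 0.2164 - j0.2094 A = 0.3011∠-44.1° A.
Step 6 — Complex power: S = V·I* = 1.206 - j1.247 VA.
Step 7 — Real power: P = Re(S) = 1.206 W.
Step 8 — Reactive power: Q = Im(S) = -1.247 VAR.
Step 9 — Apparent power: |S| = 1.735 VA.
Step 10 — Power factor: PF = P/|S| = 0.6953 (leading).

(a) P = 1.206 W  (b) Q = -1.247 VAR  (c) S = 1.735 VA  (d) PF = 0.6953 (leading)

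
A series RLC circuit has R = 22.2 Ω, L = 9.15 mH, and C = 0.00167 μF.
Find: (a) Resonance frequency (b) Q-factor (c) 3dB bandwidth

Step 1 — Resonance: ω₀ = 1/√(LC) = 1/√(0.00915·1.67e-09) = 2.558e+05 rad/s.
Step 2 — f₀ = ω₀/(2π) = 4.071e+04 Hz.
Step 3 — Series Q: Q = ω₀L/R = 2.558e+05·0.00915/22.2 = 105.4.
Step 4 — Bandwidth: Δω = ω₀/Q = 2426 rad/s; BW = Δω/(2π) = 386.1 Hz.

(a) f₀ = 4.071e+04 Hz  (b) Q = 105.4  (c) BW = 386.1 Hz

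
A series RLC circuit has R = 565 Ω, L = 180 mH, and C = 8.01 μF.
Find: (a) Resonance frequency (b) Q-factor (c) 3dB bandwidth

Step 1 — Resonance: ω₀ = 1/√(LC) = 1/√(0.18·8.01e-06) = 832.8 rad/s.
Step 2 — f₀ = ω₀/(2π) = 132.5 Hz.
Step 3 — Series Q: Q = ω₀L/R = 832.8·0.18/565 = 0.2653.
Step 4 — Bandwidth: Δω = ω₀/Q = 3139 rad/s; BW = Δω/(2π) = 499.6 Hz.

(a) f₀ = 132.5 Hz  (b) Q = 0.2653  (c) BW = 499.6 Hz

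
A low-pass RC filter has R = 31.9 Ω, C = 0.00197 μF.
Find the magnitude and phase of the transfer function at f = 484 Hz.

Step 1 — Angular frequency: ω = 2π·484 = 3041 rad/s.
Step 2 — Transfer function: H(jω) = 1/(1 + jωRC).
Step 3 — Denominator: 1 + jωRC = 1 + j·3041·31.9·1.97e-09 = 1 + j0.0001911.
Step 4 — H = 1 - j0.0001911.
Step 5 — Magnitude: |H| = 1 (-0.0 dB); phase: φ = -0.0°.

|H| = 1 (-0.0 dB), φ = -0.0°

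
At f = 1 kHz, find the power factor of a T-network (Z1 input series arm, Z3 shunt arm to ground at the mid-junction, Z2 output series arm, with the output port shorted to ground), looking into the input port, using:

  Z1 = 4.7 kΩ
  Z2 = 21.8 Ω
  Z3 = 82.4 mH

Step 1 — Angular frequency: ω = 2π·f = 2π·1000 = 6283 rad/s.
Step 2 — Component impedances:
  Z1: Z = R = 4700 Ω
  Z2: Z = R = 21.8 Ω
  Z3: Z = jωL = j·6283·0.0824 = 0 + j517.7 Ω
Step 3 — With the output port shorted to ground, the output series arm Z2 runs from the junction to ground; the shunt arm Z3 also runs from the junction to ground. They appear in parallel: Z3 || Z2 = 21.76 + j0.9163 Ω.
Step 4 — Series with input arm Z1: Z_in = Z1 + (Z3 || Z2) = 4722 + j0.9163 Ω = 4722∠0.0° Ω.
Step 5 — Power factor: PF = cos(φ) = Re(Z)/|Z| = 4722/4722 = 1.
Step 6 — Type: Im(Z) = 0.9163 ⇒ lagging (phase φ = 0.0°).

PF = 1 (lagging, φ = 0.0°)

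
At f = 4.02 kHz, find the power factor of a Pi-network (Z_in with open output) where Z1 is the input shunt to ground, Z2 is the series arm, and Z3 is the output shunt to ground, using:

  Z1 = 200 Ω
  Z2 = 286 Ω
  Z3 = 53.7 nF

Step 1 — Angular frequency: ω = 2π·f = 2π·4020 = 2.526e+04 rad/s.
Step 2 — Component impedances:
  Z1: Z = R = 200 Ω
  Z2: Z = R = 286 Ω
  Z3: Z = 1/(jωC) = -j/(ω·C) = 0 - j737.3 Ω
Step 3 — With open output, the series arm Z2 and the output shunt Z3 appear in series to ground: Z2 + Z3 = 286 - j737.3 Ω.
Step 4 — Parallel with input shunt Z1: Z_in = Z1 || (Z2 + Z3) = 175.1 - j37.82 Ω = 179.1∠-12.2° Ω.
Step 5 — Power factor: PF = cos(φ) = Re(Z)/|Z| = 175.069/179.107 = 0.9775.
Step 6 — Type: Im(Z) = -37.82 ⇒ leading (phase φ = -12.2°).

PF = 0.9775 (leading, φ = -12.2°)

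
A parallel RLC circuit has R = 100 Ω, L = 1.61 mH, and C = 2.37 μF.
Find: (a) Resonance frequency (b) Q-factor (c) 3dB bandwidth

Step 1 — Resonance: ω₀ = 1/√(LC) = 1/√(0.00161·2.37e-06) = 1.619e+04 rad/s.
Step 2 — f₀ = ω₀/(2π) = 2577 Hz.
Step 3 — Parallel Q: Q = R/(ω₀L) = 100/(1.619e+04·0.00161) = 3.837.
Step 4 — Bandwidth: Δω = ω₀/Q = 4219 rad/s; BW = Δω/(2π) = 671.5 Hz.

(a) f₀ = 2577 Hz  (b) Q = 3.837  (c) BW = 671.5 Hz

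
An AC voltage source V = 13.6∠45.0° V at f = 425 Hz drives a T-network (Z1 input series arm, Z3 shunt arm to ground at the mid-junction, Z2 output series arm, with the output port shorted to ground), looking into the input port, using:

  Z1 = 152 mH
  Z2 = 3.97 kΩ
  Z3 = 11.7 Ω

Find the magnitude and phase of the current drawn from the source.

Step 1 — Angular frequency: ω = 2π·f = 2π·425 = 2670 rad/s.
Step 2 — Component impedances:
  Z1: Z = jωL = j·2670·0.152 = 0 + j405.9 Ω
  Z2: Z = R = 3970 Ω
  Z3: Z = R = 11.7 Ω
Step 3 — With the output port shorted to ground, the output series arm Z2 runs from the junction to ground; the shunt arm Z3 also runs from the junction to ground. They appear in parallel: Z3 || Z2 = 11.67 Ω.
Step 4 — Series with input arm Z1: Z_in = Z1 + (Z3 || Z2) = 11.67 + j405.9 Ω = 406.1∠88.4° Ω.
Step 5 — Source phasor: V = 13.6∠45.0° V = 9.617 + j9.617 V.
Step 6 — Ohm's law: I = V / Z_total = (9.617 + j9.617) / (11.67 + j405.9) = 0.02435 - j0.02299 A.
Step 7 — Convert to polar: |I| = 0.03349 A, ∠I = -43.4°.

I = 0.03349∠-43.4° A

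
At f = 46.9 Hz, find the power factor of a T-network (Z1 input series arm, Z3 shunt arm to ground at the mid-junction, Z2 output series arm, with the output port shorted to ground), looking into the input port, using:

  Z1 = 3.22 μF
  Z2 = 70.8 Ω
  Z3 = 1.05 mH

Step 1 — Angular frequency: ω = 2π·f = 2π·46.9 = 294.7 rad/s.
Step 2 — Component impedances:
  Z1: Z = 1/(jωC) = -j/(ω·C) = 0 - j1054 Ω
  Z2: Z = R = 70.8 Ω
  Z3: Z = jωL = j·294.7·0.00105 = 0 + j0.3094 Ω
Step 3 — With the output port shorted to ground, the output series arm Z2 runs from the junction to ground; the shunt arm Z3 also runs from the junction to ground. They appear in parallel: Z3 || Z2 = 0.001352 + j0.3094 Ω.
Step 4 — Series with input arm Z1: Z_in = Z1 + (Z3 || Z2) = 0.001352 - j1054 Ω = 1054∠-90.0° Ω.
Step 5 — Power factor: PF = cos(φ) = Re(Z)/|Z| = 0.001352/1054 = 1.283e-06.
Step 6 — Type: Im(Z) = -1054 ⇒ leading (phase φ = -90.0°).

PF = 1.283e-06 (leading, φ = -90.0°)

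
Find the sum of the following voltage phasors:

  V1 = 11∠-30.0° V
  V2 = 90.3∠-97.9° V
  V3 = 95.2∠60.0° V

Step 1 — Convert each phasor to rectangular form:
  V1 = 11·(cos(-30.0°) + j·sin(-30.0°)) = 9.526 - j5.5 V
  V2 = 90.3·(cos(-97.9°) + j·sin(-97.9°)) = -12.41 - j89.44 V
  V3 = 95.2·(cos(60.0°) + j·sin(60.0°)) = 47.6 + j82.45 V
Step 2 — Sum components: V_total = 44.72 - j12.5 V.
Step 3 — Convert to polar: |V_total| = 46.43 V, ∠V_total = -15.6°.

V_total = 46.43∠-15.6° V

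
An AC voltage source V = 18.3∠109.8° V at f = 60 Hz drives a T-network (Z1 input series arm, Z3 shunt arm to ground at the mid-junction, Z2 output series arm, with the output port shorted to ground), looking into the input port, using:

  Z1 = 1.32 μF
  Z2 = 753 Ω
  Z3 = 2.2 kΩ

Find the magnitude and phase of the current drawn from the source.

Step 1 — Angular frequency: ω = 2π·f = 2π·60 = 377 rad/s.
Step 2 — Component impedances:
  Z1: Z = 1/(jωC) = -j/(ω·C) = 0 - j2010 Ω
  Z2: Z = R = 753 Ω
  Z3: Z = R = 2200 Ω
Step 3 — With the output port shorted to ground, the output series arm Z2 runs from the junction to ground; the shunt arm Z3 also runs from the junction to ground. They appear in parallel: Z3 || Z2 = 561 Ω.
Step 4 — Series with input arm Z1: Z_in = Z1 + (Z3 || Z2) = 561 - j2010 Ω = 2086∠-74.4° Ω.
Step 5 — Source phasor: V = 18.3∠109.8° V = -6.199 + j17.22 V.
Step 6 — Ohm's law: I = V / Z_total = (-6.199 + j17.22) / (561 - j2010) = -0.008748 - j0.0006427 A.
Step 7 — Convert to polar: |I| = 0.008771 A, ∠I = -175.8°.

I = 0.008771∠-175.8° A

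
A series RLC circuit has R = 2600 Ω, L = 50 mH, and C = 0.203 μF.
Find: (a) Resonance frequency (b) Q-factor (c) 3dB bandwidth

Step 1 — Resonance: ω₀ = 1/√(LC) = 1/√(0.05·2.03e-07) = 9926 rad/s.
Step 2 — f₀ = ω₀/(2π) = 1580 Hz.
Step 3 — Series Q: Q = ω₀L/R = 9926·0.05/2600 = 0.1909.
Step 4 — Bandwidth: Δω = ω₀/Q = 5.2e+04 rad/s; BW = Δω/(2π) = 8276 Hz.

(a) f₀ = 1580 Hz  (b) Q = 0.1909  (c) BW = 8276 Hz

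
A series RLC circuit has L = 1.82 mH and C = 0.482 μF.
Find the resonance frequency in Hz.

Step 1 — Resonance condition Im(Z)=0 gives ω₀ = 1/√(LC).
Step 2 — ω₀ = 1/√(0.00182·4.82e-07) = 3.376e+04 rad/s.
Step 3 — f₀ = ω₀/(2π) = 5374 Hz.

f₀ = 5374 Hz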